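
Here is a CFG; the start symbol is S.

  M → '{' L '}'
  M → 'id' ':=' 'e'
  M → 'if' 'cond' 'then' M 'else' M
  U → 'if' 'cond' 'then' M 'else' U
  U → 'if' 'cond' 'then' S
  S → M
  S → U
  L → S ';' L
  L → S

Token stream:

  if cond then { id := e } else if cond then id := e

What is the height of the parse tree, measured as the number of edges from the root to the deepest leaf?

6

[S [U if cond then [M { [L [S [M id := e]]] }] else [U if cond then [S [M id := e]]]]]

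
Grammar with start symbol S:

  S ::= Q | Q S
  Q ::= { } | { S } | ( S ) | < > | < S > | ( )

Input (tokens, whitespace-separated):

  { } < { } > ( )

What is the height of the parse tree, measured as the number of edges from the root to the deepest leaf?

5

[S [Q { }] [S [Q < [S [Q { }]] >] [S [Q ( )]]]]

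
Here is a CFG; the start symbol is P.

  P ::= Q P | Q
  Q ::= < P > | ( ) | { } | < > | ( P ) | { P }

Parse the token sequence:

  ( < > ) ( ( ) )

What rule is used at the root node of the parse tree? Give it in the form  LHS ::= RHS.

P ::= Q P

[P [Q ( [P [Q < >]] )] [P [Q ( [P [Q ( )]] )]]]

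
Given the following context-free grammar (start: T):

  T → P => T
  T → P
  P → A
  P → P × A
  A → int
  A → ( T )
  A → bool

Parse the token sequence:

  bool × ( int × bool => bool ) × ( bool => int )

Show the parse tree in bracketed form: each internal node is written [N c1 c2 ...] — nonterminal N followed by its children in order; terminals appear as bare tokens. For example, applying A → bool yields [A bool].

[T [P [P [P [A bool]] × [A ( [T [P [P [A int]] × [A bool]] => [T [P [A bool]]]] )]] × [A ( [T [P [A bool]] => [T [P [A int]]]] )]]]

T
P
P × A
P × A × A
A × A × A
bool × A × A
bool × ( T ) × A
bool × ( P => T ) × A
bool × ( P × A => T ) × A
bool × ( A × A => T ) × A
bool × ( int × A => T ) × A
bool × ( int × bool => T ) × A
bool × ( int × bool => P ) × A
bool × ( int × bool => A ) × A
bool × ( int × bool => bool ) × A
bool × ( int × bool => bool ) × ( T )
bool × ( int × bool => bool ) × ( P => T )
bool × ( int × bool => bool ) × ( A => T )
bool × ( int × bool => bool ) × ( bool => T )
bool × ( int × bool => bool ) × ( bool => P )
bool × ( int × bool => bool ) × ( bool => A )
bool × ( int × bool => bool ) × ( bool => int )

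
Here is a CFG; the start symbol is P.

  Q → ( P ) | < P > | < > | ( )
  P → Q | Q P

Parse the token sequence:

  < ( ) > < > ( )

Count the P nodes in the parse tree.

4

[P [Q < [P [Q ( )]] >] [P [Q < >] [P [Q ( )]]]]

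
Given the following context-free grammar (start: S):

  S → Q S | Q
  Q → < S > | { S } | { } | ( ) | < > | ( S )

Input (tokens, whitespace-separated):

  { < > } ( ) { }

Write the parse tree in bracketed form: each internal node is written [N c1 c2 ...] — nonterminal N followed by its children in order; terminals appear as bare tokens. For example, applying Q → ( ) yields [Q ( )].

S
Q S
{ S } S
{ Q } S
{ < > } S
{ < > } Q S
{ < > } ( ) S
{ < > } ( ) Q
{ < > } ( ) { }

[S [Q { [S [Q < >]] }] [S [Q ( )] [S [Q { }]]]]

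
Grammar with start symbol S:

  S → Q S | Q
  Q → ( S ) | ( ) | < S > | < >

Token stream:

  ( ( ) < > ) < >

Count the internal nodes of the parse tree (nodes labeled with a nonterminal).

8

[S [Q ( [S [Q ( )] [S [Q < >]]] )] [S [Q < >]]]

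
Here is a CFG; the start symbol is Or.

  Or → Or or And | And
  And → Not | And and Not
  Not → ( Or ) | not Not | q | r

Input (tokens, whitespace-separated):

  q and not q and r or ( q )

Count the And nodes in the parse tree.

[Or [Or [And [And [And [Not q]] and [Not not [Not q]]] and [Not r]]] or [And [Not ( [Or [And [Not q]]] )]]]

5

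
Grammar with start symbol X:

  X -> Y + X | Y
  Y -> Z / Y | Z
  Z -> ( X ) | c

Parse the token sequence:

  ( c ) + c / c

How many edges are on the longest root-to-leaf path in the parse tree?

6

[X [Y [Z ( [X [Y [Z c]]] )]] + [X [Y [Z c] / [Y [Z c]]]]]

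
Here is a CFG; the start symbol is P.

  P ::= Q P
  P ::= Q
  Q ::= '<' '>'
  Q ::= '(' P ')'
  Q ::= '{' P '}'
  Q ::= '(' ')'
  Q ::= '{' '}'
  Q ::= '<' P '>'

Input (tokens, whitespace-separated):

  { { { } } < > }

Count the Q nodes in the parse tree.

4

[P [Q { [P [Q { [P [Q { }]] }] [P [Q < >]]] }]]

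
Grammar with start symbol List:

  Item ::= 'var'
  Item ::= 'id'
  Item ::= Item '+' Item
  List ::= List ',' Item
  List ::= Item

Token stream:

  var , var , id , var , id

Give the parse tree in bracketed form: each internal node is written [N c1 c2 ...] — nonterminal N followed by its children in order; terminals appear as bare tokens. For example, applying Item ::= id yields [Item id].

[List [List [List [List [List [Item var]] , [Item var]] , [Item id]] , [Item var]] , [Item id]]

List
List , Item
List , Item , Item
List , Item , Item , Item
List , Item , Item , Item , Item
Item , Item , Item , Item , Item
var , Item , Item , Item , Item
var , var , Item , Item , Item
var , var , id , Item , Item
var , var , id , var , Item
var , var , id , var , id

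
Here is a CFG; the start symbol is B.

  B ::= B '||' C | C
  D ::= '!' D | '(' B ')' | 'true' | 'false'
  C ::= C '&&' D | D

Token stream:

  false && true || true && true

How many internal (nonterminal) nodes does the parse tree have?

10

[B [B [C [C [D false]] && [D true]]] || [C [C [D true]] && [D true]]]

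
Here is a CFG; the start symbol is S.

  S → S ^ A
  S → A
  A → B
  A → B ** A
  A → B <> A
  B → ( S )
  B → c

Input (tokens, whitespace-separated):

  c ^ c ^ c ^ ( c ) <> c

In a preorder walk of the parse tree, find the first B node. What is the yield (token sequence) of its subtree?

c

[S [S [S [S [A [B c]]] ^ [A [B c]]] ^ [A [B c]]] ^ [A [B ( [S [A [B c]]] )] <> [A [B c]]]]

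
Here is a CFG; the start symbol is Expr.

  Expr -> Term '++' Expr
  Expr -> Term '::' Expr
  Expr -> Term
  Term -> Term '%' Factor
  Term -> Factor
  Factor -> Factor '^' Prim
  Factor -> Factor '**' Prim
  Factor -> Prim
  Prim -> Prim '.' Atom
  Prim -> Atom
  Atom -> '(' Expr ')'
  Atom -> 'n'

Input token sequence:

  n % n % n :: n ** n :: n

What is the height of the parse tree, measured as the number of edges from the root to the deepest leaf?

7

[Expr [Term [Term [Term [Factor [Prim [Atom n]]]] % [Factor [Prim [Atom n]]]] % [Factor [Prim [Atom n]]]] :: [Expr [Term [Factor [Factor [Prim [Atom n]]] ** [Prim [Atom n]]]] :: [Expr [Term [Factor [Prim [Atom n]]]]]]]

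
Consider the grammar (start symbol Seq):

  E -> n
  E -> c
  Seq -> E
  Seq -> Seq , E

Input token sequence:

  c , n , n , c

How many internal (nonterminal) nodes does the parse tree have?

[Seq [Seq [Seq [Seq [E c]] , [E n]] , [E n]] , [E c]]

8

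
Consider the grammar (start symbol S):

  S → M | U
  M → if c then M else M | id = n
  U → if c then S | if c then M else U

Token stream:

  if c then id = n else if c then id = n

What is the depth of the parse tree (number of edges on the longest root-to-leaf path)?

[S [U if c then [M id = n] else [U if c then [S [M id = n]]]]]

5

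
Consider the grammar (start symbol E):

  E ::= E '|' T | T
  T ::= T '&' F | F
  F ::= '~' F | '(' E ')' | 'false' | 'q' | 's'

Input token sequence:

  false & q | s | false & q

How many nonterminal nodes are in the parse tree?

13

[E [E [E [T [T [F false]] & [F q]]] | [T [F s]]] | [T [T [F false]] & [F q]]]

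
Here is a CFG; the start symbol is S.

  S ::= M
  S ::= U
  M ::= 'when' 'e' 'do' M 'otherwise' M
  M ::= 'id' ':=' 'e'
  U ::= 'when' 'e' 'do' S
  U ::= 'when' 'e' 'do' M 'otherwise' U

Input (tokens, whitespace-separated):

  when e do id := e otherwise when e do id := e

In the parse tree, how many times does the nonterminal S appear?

2

[S [U when e do [M id := e] otherwise [U when e do [S [M id := e]]]]]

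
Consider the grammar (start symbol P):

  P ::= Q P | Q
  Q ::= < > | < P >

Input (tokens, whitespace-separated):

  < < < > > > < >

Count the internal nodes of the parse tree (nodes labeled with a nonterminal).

[P [Q < [P [Q < [P [Q < >]] >]] >] [P [Q < >]]]

8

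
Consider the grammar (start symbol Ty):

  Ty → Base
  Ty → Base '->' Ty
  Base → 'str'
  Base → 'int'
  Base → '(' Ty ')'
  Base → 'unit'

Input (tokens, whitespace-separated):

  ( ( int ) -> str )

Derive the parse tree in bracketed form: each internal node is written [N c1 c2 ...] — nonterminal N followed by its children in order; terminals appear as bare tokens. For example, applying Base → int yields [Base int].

[Ty [Base ( [Ty [Base ( [Ty [Base int]] )] -> [Ty [Base str]]] )]]

Ty
Base
( Ty )
( Base -> Ty )
( ( Ty ) -> Ty )
( ( Base ) -> Ty )
( ( int ) -> Ty )
( ( int ) -> Base )
( ( int ) -> str )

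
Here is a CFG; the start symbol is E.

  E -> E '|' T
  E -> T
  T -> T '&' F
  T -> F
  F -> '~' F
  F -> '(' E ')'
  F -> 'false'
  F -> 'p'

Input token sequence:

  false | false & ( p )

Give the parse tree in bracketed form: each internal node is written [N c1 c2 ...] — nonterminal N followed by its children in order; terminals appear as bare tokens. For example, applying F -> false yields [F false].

E
E | T
T | T
F | T
false | T
false | T & F
false | F & F
false | false & F
false | false & ( E )
false | false & ( T )
false | false & ( F )
false | false & ( p )

[E [E [T [F false]]] | [T [T [F false]] & [F ( [E [T [F p]]] )]]]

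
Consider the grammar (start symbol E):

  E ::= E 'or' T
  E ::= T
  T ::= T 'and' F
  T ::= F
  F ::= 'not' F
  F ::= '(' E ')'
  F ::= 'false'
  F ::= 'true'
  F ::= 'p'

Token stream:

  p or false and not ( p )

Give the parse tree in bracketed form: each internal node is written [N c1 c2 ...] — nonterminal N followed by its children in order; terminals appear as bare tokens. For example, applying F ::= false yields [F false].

[E [E [T [F p]]] or [T [T [F false]] and [F not [F ( [E [T [F p]]] )]]]]

E
E or T
T or T
F or T
p or T
p or T and F
p or F and F
p or false and F
p or false and not F
p or false and not ( E )
p or false and not ( T )
p or false and not ( F )
p or false and not ( p )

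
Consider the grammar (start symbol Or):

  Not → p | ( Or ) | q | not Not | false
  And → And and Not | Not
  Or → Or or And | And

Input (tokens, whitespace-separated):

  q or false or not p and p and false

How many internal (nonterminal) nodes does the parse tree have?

14

[Or [Or [Or [And [Not q]]] or [And [Not false]]] or [And [And [And [Not not [Not p]]] and [Not p]] and [Not false]]]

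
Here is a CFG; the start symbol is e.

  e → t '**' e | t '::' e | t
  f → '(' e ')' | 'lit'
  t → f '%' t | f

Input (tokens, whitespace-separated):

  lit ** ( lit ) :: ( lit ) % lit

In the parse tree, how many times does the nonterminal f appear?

[e [t [f lit]] ** [e [t [f ( [e [t [f lit]]] )]] :: [e [t [f ( [e [t [f lit]]] )] % [t [f lit]]]]]]

6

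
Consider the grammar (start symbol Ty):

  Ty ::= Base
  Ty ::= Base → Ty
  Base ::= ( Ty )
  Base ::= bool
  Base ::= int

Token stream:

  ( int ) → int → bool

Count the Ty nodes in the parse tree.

[Ty [Base ( [Ty [Base int]] )] → [Ty [Base int] → [Ty [Base bool]]]]

4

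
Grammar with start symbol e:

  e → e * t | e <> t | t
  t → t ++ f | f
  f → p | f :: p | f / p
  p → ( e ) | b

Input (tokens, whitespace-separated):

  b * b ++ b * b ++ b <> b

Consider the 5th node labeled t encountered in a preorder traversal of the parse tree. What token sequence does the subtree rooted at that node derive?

[e [e [e [e [t [f [p b]]]] * [t [t [f [p b]]] ++ [f [p b]]]] * [t [t [f [p b]]] ++ [f [p b]]]] <> [t [f [p b]]]]

b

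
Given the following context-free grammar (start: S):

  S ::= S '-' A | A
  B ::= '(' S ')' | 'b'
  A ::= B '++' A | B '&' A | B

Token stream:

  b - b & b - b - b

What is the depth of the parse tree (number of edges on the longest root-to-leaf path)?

[S [S [S [S [A [B b]]] - [A [B b] & [A [B b]]]] - [A [B b]]] - [A [B b]]]

6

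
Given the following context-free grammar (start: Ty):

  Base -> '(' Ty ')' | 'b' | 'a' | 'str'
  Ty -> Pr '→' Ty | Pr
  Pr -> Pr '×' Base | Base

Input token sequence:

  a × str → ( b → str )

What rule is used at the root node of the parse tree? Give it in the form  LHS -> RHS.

Ty -> Pr '→' Ty

[Ty [Pr [Pr [Base a]] × [Base str]] → [Ty [Pr [Base ( [Ty [Pr [Base b]] → [Ty [Pr [Base str]]]] )]]]]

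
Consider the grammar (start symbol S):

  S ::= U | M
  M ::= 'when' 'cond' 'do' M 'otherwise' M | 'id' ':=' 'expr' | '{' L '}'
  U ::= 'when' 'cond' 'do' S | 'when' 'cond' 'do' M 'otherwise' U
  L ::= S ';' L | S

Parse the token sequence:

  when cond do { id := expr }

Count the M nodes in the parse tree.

[S [U when cond do [S [M { [L [S [M id := expr]]] }]]]]

2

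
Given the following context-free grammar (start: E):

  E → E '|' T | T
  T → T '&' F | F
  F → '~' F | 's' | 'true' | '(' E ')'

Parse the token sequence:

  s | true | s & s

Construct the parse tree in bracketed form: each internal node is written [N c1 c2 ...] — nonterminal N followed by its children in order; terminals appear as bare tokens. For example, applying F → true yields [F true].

E
E | T
E | T | T
T | T | T
F | T | T
s | T | T
s | F | T
s | true | T
s | true | T & F
s | true | F & F
s | true | s & F
s | true | s & s

[E [E [E [T [F s]]] | [T [F true]]] | [T [T [F s]] & [F s]]]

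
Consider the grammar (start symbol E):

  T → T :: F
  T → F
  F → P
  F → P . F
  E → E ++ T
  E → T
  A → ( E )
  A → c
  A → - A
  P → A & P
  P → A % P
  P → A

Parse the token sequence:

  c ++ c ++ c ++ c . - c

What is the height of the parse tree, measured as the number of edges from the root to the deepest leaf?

8

[E [E [E [E [T [F [P [A c]]]]] ++ [T [F [P [A c]]]]] ++ [T [F [P [A c]]]]] ++ [T [F [P [A c]] . [F [P [A - [A c]]]]]]]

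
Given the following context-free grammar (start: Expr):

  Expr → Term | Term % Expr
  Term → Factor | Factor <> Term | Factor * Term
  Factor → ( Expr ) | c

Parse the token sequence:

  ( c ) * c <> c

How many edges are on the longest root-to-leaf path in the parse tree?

[Expr [Term [Factor ( [Expr [Term [Factor c]]] )] * [Term [Factor c] <> [Term [Factor c]]]]]

6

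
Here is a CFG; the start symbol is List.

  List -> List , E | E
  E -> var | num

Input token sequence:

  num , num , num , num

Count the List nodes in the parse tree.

4

[List [List [List [List [E num]] , [E num]] , [E num]] , [E num]]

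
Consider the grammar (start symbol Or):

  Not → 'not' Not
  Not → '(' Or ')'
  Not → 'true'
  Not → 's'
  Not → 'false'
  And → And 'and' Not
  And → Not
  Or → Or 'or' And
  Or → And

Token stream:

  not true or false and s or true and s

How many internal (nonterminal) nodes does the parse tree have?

[Or [Or [Or [And [Not not [Not true]]]] or [And [And [Not false]] and [Not s]]] or [And [And [Not true]] and [Not s]]]

14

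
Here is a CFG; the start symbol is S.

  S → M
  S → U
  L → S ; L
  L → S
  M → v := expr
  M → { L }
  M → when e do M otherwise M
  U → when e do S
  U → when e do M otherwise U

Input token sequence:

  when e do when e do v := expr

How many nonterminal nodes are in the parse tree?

6

[S [U when e do [S [U when e do [S [M v := expr]]]]]]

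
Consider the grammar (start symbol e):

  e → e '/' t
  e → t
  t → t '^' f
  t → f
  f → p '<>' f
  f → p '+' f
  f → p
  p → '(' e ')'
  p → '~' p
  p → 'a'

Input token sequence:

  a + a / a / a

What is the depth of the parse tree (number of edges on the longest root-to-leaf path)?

[e [e [e [t [f [p a] + [f [p a]]]]] / [t [f [p a]]]] / [t [f [p a]]]]

7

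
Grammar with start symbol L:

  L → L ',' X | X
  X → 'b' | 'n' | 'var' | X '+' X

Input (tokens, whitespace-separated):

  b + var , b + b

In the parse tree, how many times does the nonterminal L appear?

2

[L [L [X [X b] + [X var]]] , [X [X b] + [X b]]]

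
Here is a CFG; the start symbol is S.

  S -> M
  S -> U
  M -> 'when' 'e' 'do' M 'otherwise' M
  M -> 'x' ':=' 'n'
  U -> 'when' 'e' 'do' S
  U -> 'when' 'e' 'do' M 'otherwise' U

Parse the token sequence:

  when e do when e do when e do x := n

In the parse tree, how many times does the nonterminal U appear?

[S [U when e do [S [U when e do [S [U when e do [S [M x := n]]]]]]]]

3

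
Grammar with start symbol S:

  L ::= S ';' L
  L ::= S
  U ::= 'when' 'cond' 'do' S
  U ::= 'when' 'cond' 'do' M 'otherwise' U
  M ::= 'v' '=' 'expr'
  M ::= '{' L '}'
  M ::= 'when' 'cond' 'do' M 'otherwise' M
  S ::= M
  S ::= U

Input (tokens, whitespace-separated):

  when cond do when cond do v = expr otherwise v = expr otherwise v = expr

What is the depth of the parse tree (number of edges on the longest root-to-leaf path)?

4

[S [M when cond do [M when cond do [M v = expr] otherwise [M v = expr]] otherwise [M v = expr]]]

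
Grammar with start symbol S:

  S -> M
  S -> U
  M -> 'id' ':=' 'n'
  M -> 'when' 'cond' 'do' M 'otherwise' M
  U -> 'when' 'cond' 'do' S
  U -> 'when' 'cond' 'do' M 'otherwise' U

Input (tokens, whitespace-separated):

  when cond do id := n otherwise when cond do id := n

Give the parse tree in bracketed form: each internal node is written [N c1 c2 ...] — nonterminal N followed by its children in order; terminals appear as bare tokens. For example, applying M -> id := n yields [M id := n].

S
U
when cond do M otherwise U
when cond do id := n otherwise U
when cond do id := n otherwise when cond do S
when cond do id := n otherwise when cond do M
when cond do id := n otherwise when cond do id := n

[S [U when cond do [M id := n] otherwise [U when cond do [S [M id := n]]]]]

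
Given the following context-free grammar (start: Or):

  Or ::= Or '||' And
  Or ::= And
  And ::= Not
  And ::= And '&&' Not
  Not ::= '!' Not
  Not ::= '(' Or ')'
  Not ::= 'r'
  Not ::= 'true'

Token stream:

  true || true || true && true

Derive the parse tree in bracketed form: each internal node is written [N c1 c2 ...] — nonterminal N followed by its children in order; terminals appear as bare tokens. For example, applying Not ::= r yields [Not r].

[Or [Or [Or [And [Not true]]] || [And [Not true]]] || [And [And [Not true]] && [Not true]]]

Or
Or || And
Or || And || And
And || And || And
Not || And || And
true || And || And
true || Not || And
true || true || And
true || true || And && Not
true || true || Not && Not
true || true || true && Not
true || true || true && true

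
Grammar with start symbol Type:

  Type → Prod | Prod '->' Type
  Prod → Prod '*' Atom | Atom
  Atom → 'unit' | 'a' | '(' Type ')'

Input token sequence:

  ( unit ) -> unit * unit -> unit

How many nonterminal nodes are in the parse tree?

14

[Type [Prod [Atom ( [Type [Prod [Atom unit]]] )]] -> [Type [Prod [Prod [Atom unit]] * [Atom unit]] -> [Type [Prod [Atom unit]]]]]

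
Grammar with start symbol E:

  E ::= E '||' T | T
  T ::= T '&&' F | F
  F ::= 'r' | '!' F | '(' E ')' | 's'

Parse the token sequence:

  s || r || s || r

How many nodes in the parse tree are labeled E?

4

[E [E [E [E [T [F s]]] || [T [F r]]] || [T [F s]]] || [T [F r]]]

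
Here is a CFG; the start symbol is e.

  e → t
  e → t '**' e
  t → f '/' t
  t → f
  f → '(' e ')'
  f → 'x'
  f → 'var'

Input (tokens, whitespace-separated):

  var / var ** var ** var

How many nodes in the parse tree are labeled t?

[e [t [f var] / [t [f var]]] ** [e [t [f var]] ** [e [t [f var]]]]]

4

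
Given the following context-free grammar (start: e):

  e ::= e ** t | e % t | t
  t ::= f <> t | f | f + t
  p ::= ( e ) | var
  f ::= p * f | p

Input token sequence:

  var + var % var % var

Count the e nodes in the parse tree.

[e [e [e [t [f [p var]] + [t [f [p var]]]]] % [t [f [p var]]]] % [t [f [p var]]]]

3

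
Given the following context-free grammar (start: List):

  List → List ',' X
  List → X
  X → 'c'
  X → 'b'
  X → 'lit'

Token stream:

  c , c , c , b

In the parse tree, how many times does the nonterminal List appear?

4

[List [List [List [List [X c]] , [X c]] , [X c]] , [X b]]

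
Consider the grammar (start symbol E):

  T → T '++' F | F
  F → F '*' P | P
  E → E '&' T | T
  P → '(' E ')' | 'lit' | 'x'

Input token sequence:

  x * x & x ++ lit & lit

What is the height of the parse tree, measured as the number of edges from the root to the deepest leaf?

[E [E [E [T [F [F [P x]] * [P x]]]] & [T [T [F [P x]]] ++ [F [P lit]]]] & [T [F [P lit]]]]

7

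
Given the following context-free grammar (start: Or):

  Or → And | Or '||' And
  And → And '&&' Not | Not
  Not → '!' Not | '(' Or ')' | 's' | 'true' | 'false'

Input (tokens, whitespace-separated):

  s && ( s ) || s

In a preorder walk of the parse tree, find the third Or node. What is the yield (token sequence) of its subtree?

[Or [Or [And [And [Not s]] && [Not ( [Or [And [Not s]]] )]]] || [And [Not s]]]

s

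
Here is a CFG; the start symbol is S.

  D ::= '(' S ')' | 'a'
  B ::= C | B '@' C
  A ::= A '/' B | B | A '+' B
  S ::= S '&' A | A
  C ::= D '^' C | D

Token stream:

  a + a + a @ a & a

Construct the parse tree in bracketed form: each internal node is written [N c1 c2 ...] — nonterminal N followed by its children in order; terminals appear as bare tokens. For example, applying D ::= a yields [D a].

[S [S [A [A [A [B [C [D a]]]] + [B [C [D a]]]] + [B [B [C [D a]]] @ [C [D a]]]]] & [A [B [C [D a]]]]]

S
S & A
A & A
A + B & A
A + B + B & A
B + B + B & A
C + B + B & A
D + B + B & A
a + B + B & A
a + C + B & A
a + D + B & A
a + a + B & A
a + a + B @ C & A
a + a + C @ C & A
a + a + D @ C & A
a + a + a @ C & A
a + a + a @ D & A
a + a + a @ a & A
a + a + a @ a & B
a + a + a @ a & C
a + a + a @ a & D
a + a + a @ a & a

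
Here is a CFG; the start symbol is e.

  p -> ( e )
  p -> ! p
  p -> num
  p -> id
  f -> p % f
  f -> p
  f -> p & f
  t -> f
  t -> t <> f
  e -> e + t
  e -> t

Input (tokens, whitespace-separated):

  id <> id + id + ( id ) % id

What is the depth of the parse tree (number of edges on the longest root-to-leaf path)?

8

[e [e [e [t [t [f [p id]]] <> [f [p id]]]] + [t [f [p id]]]] + [t [f [p ( [e [t [f [p id]]]] )] % [f [p id]]]]]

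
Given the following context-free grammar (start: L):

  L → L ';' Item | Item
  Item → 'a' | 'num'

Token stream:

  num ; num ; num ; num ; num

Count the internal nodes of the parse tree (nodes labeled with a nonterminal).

[L [L [L [L [L [Item num]] ; [Item num]] ; [Item num]] ; [Item num]] ; [Item num]]

10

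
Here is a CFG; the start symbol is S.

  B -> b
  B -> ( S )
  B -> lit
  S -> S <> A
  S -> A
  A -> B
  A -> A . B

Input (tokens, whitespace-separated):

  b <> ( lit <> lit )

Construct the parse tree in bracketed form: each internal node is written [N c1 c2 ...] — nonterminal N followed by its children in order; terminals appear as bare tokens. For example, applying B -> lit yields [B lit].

[S [S [A [B b]]] <> [A [B ( [S [S [A [B lit]]] <> [A [B lit]]] )]]]

S
S <> A
A <> A
B <> A
b <> A
b <> B
b <> ( S )
b <> ( S <> A )
b <> ( A <> A )
b <> ( B <> A )
b <> ( lit <> A )
b <> ( lit <> B )
b <> ( lit <> lit )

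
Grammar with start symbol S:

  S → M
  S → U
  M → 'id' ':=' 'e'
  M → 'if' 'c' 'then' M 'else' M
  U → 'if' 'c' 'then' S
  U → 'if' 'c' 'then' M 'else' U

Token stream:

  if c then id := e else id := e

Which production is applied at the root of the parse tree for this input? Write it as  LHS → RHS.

S → M

[S [M if c then [M id := e] else [M id := e]]]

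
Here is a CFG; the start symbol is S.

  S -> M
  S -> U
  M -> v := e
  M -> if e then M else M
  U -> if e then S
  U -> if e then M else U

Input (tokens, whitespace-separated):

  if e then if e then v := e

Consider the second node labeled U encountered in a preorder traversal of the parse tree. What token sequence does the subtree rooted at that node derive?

if e then v := e

[S [U if e then [S [U if e then [S [M v := e]]]]]]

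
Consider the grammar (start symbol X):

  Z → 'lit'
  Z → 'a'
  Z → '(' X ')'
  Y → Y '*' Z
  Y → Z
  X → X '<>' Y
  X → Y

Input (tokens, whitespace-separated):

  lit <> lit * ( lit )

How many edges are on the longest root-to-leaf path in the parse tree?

6

[X [X [Y [Z lit]]] <> [Y [Y [Z lit]] * [Z ( [X [Y [Z lit]]] )]]]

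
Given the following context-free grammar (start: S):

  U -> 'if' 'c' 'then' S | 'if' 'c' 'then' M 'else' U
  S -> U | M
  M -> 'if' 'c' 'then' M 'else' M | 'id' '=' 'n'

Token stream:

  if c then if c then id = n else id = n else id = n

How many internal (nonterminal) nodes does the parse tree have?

6

[S [M if c then [M if c then [M id = n] else [M id = n]] else [M id = n]]]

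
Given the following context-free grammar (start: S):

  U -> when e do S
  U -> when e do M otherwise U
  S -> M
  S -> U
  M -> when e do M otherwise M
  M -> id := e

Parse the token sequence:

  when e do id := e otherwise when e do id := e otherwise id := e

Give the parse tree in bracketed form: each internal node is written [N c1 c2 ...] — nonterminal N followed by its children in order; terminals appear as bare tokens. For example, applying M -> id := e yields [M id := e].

S
M
when e do M otherwise M
when e do id := e otherwise M
when e do id := e otherwise when e do M otherwise M
when e do id := e otherwise when e do id := e otherwise M
when e do id := e otherwise when e do id := e otherwise id := e

[S [M when e do [M id := e] otherwise [M when e do [M id := e] otherwise [M id := e]]]]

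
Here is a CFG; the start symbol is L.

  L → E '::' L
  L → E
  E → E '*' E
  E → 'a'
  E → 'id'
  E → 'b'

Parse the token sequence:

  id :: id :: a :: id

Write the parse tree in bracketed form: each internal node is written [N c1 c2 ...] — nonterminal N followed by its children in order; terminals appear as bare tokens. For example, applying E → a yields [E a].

[L [E id] :: [L [E id] :: [L [E a] :: [L [E id]]]]]

L
E :: L
id :: L
id :: E :: L
id :: id :: L
id :: id :: E :: L
id :: id :: a :: L
id :: id :: a :: E
id :: id :: a :: id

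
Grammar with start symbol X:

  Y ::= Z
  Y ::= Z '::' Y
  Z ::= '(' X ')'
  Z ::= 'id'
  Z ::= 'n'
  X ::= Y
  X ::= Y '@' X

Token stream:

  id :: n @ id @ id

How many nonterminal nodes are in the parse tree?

11

[X [Y [Z id] :: [Y [Z n]]] @ [X [Y [Z id]] @ [X [Y [Z id]]]]]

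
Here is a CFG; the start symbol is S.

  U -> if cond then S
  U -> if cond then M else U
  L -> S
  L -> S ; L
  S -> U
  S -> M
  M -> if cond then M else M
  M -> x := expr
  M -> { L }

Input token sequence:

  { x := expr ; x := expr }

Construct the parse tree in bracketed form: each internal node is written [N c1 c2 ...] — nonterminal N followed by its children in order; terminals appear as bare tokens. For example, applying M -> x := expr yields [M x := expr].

[S [M { [L [S [M x := expr]] ; [L [S [M x := expr]]]] }]]

S
M
{ L }
{ S ; L }
{ M ; L }
{ x := expr ; L }
{ x := expr ; S }
{ x := expr ; M }
{ x := expr ; x := expr }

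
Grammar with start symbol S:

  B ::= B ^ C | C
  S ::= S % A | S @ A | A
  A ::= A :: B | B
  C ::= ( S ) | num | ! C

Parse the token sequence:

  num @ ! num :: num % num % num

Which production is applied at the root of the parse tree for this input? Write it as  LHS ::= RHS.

S ::= S % A

[S [S [S [S [A [B [C num]]]] @ [A [A [B [C ! [C num]]]] :: [B [C num]]]] % [A [B [C num]]]] % [A [B [C num]]]]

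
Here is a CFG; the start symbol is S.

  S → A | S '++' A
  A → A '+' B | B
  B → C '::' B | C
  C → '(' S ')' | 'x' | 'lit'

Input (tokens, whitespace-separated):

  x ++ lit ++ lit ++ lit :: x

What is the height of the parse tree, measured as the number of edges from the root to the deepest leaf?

7

[S [S [S [S [A [B [C x]]]] ++ [A [B [C lit]]]] ++ [A [B [C lit]]]] ++ [A [B [C lit] :: [B [C x]]]]]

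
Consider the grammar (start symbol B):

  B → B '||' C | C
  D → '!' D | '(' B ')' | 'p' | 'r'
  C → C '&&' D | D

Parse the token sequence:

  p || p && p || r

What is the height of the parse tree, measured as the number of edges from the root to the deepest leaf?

5

[B [B [B [C [D p]]] || [C [C [D p]] && [D p]]] || [C [D r]]]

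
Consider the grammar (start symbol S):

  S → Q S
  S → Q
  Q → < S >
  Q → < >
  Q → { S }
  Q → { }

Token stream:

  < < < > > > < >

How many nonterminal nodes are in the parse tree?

8

[S [Q < [S [Q < [S [Q < >]] >]] >] [S [Q < >]]]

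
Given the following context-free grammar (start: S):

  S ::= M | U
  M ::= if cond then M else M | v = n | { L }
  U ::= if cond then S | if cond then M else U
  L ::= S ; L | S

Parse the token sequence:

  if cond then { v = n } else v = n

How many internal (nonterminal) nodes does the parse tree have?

[S [M if cond then [M { [L [S [M v = n]]] }] else [M v = n]]]

7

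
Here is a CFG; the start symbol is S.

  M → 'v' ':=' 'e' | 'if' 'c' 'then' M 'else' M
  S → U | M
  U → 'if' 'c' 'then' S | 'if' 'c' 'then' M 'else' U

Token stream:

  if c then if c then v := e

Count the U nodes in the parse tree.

2

[S [U if c then [S [U if c then [S [M v := e]]]]]]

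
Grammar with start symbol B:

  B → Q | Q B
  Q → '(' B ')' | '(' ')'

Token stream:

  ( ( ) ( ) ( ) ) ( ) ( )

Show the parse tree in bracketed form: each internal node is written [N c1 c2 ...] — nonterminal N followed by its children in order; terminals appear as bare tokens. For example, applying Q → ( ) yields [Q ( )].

B
Q B
( B ) B
( Q B ) B
( ( ) B ) B
( ( ) Q B ) B
( ( ) ( ) B ) B
( ( ) ( ) Q ) B
( ( ) ( ) ( ) ) B
( ( ) ( ) ( ) ) Q B
( ( ) ( ) ( ) ) ( ) B
( ( ) ( ) ( ) ) ( ) Q
( ( ) ( ) ( ) ) ( ) ( )

[B [Q ( [B [Q ( )] [B [Q ( )] [B [Q ( )]]]] )] [B [Q ( )] [B [Q ( )]]]]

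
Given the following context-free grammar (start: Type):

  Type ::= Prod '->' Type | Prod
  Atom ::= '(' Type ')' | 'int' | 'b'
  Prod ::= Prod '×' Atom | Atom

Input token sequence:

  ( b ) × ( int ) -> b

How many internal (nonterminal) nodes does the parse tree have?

14

[Type [Prod [Prod [Atom ( [Type [Prod [Atom b]]] )]] × [Atom ( [Type [Prod [Atom int]]] )]] -> [Type [Prod [Atom b]]]]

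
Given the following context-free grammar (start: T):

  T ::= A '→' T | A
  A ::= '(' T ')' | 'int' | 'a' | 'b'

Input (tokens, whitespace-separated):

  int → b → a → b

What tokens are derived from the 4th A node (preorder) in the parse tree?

[T [A int] → [T [A b] → [T [A a] → [T [A b]]]]]

b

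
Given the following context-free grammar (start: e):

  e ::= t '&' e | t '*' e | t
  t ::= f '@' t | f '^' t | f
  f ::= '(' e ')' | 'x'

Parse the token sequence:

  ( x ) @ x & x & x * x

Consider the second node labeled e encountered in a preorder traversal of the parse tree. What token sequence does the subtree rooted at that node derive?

x

[e [t [f ( [e [t [f x]]] )] @ [t [f x]]] & [e [t [f x]] & [e [t [f x]] * [e [t [f x]]]]]]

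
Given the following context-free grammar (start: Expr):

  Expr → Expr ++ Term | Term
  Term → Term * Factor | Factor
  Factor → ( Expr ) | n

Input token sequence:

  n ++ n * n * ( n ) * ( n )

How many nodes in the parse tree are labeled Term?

[Expr [Expr [Term [Factor n]]] ++ [Term [Term [Term [Term [Factor n]] * [Factor n]] * [Factor ( [Expr [Term [Factor n]]] )]] * [Factor ( [Expr [Term [Factor n]]] )]]]

7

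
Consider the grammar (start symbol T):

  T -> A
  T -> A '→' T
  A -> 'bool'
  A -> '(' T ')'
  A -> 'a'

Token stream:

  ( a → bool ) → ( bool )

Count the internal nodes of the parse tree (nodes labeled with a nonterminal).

[T [A ( [T [A a] → [T [A bool]]] )] → [T [A ( [T [A bool]] )]]]

10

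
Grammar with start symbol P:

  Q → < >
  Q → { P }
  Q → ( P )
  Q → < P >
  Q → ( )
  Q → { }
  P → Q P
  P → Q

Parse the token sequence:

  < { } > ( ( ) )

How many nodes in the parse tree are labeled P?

[P [Q < [P [Q { }]] >] [P [Q ( [P [Q ( )]] )]]]

4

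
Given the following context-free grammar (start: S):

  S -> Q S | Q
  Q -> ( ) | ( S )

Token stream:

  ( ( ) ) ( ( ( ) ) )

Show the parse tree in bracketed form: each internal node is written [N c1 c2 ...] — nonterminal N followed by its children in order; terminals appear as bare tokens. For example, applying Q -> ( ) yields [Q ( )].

[S [Q ( [S [Q ( )]] )] [S [Q ( [S [Q ( [S [Q ( )]] )]] )]]]

S
Q S
( S ) S
( Q ) S
( ( ) ) S
( ( ) ) Q
( ( ) ) ( S )
( ( ) ) ( Q )
( ( ) ) ( ( S ) )
( ( ) ) ( ( Q ) )
( ( ) ) ( ( ( ) ) )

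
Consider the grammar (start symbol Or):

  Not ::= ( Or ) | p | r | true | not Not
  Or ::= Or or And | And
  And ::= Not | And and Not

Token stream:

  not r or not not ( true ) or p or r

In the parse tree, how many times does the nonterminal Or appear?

[Or [Or [Or [Or [And [Not not [Not r]]]] or [And [Not not [Not not [Not ( [Or [And [Not true]]] )]]]]] or [And [Not p]]] or [And [Not r]]]

5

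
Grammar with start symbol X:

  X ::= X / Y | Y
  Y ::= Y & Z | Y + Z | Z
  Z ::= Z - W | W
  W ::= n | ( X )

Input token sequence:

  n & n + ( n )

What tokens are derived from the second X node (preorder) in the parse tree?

n

[X [Y [Y [Y [Z [W n]]] & [Z [W n]]] + [Z [W ( [X [Y [Z [W n]]]] )]]]]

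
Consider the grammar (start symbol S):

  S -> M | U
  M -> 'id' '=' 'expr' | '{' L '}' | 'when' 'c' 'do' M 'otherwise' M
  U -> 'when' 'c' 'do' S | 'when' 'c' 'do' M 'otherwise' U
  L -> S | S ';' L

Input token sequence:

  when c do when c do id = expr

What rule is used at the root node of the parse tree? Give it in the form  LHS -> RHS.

S -> U

[S [U when c do [S [U when c do [S [M id = expr]]]]]]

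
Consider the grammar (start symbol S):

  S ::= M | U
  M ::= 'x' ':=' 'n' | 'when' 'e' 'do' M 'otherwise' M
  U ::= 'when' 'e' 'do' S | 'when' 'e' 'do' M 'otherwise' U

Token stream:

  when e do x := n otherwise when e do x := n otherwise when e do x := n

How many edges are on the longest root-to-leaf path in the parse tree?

[S [U when e do [M x := n] otherwise [U when e do [M x := n] otherwise [U when e do [S [M x := n]]]]]]

6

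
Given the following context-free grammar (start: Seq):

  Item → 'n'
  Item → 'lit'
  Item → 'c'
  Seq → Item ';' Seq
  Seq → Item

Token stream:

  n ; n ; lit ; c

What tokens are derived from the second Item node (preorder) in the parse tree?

[Seq [Item n] ; [Seq [Item n] ; [Seq [Item lit] ; [Seq [Item c]]]]]

n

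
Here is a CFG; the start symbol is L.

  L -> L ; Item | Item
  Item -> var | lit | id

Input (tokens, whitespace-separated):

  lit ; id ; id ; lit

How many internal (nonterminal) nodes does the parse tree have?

8

[L [L [L [L [Item lit]] ; [Item id]] ; [Item id]] ; [Item lit]]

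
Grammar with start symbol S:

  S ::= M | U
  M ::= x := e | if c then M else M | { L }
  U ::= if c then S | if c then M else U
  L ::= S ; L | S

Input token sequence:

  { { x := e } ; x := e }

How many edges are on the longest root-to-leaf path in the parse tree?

8

[S [M { [L [S [M { [L [S [M x := e]]] }]] ; [L [S [M x := e]]]] }]]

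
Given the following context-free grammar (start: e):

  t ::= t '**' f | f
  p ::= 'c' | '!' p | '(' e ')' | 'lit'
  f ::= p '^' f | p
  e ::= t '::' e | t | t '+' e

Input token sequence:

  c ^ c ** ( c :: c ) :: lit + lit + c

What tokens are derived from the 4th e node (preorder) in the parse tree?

[e [t [t [f [p c] ^ [f [p c]]]] ** [f [p ( [e [t [f [p c]]] :: [e [t [f [p c]]]]] )]]] :: [e [t [f [p lit]]] + [e [t [f [p lit]]] + [e [t [f [p c]]]]]]]

lit + lit + c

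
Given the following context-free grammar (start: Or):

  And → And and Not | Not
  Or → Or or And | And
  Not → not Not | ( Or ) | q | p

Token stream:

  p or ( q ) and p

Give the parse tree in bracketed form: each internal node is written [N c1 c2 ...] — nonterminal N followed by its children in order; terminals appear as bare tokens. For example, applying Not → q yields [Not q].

[Or [Or [And [Not p]]] or [And [And [Not ( [Or [And [Not q]]] )]] and [Not p]]]

Or
Or or And
And or And
Not or And
p or And
p or And and Not
p or Not and Not
p or ( Or ) and Not
p or ( And ) and Not
p or ( Not ) and Not
p or ( q ) and Not
p or ( q ) and p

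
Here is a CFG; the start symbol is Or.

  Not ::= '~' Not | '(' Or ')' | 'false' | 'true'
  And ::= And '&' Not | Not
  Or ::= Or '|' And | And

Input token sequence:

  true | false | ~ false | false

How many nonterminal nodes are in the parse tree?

[Or [Or [Or [Or [And [Not true]]] | [And [Not false]]] | [And [Not ~ [Not false]]]] | [And [Not false]]]

13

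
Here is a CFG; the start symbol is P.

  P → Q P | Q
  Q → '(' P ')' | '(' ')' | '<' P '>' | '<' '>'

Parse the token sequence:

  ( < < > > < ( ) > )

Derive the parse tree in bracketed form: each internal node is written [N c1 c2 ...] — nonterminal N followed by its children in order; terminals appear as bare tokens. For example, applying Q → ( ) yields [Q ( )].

[P [Q ( [P [Q < [P [Q < >]] >] [P [Q < [P [Q ( )]] >]]] )]]

P
Q
( P )
( Q P )
( < P > P )
( < Q > P )
( < < > > P )
( < < > > Q )
( < < > > < P > )
( < < > > < Q > )
( < < > > < ( ) > )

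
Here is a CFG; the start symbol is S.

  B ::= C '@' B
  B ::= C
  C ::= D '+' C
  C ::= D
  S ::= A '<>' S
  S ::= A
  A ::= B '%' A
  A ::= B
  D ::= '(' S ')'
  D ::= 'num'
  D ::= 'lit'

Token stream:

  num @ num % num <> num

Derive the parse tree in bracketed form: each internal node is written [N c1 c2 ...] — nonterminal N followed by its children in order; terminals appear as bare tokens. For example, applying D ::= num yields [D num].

[S [A [B [C [D num]] @ [B [C [D num]]]] % [A [B [C [D num]]]]] <> [S [A [B [C [D num]]]]]]

S
A <> S
B % A <> S
C @ B % A <> S
D @ B % A <> S
num @ B % A <> S
num @ C % A <> S
num @ D % A <> S
num @ num % A <> S
num @ num % B <> S
num @ num % C <> S
num @ num % D <> S
num @ num % num <> S
num @ num % num <> A
num @ num % num <> B
num @ num % num <> C
num @ num % num <> D
num @ num % num <> num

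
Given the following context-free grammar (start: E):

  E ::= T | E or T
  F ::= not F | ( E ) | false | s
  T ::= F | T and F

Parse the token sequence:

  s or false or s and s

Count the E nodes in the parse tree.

3

[E [E [E [T [F s]]] or [T [F false]]] or [T [T [F s]] and [F s]]]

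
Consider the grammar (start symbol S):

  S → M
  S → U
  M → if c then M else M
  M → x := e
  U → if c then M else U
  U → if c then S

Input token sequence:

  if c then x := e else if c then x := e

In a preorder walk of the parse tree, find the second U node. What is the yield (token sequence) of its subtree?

if c then x := e

[S [U if c then [M x := e] else [U if c then [S [M x := e]]]]]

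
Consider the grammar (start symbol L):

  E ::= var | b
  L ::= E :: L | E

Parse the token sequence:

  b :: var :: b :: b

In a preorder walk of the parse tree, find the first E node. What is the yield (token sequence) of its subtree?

[L [E b] :: [L [E var] :: [L [E b] :: [L [E b]]]]]

b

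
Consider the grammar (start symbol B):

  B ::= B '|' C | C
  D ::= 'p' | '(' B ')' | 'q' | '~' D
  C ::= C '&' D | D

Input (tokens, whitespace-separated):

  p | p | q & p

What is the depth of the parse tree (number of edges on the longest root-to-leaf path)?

[B [B [B [C [D p]]] | [C [D p]]] | [C [C [D q]] & [D p]]]

5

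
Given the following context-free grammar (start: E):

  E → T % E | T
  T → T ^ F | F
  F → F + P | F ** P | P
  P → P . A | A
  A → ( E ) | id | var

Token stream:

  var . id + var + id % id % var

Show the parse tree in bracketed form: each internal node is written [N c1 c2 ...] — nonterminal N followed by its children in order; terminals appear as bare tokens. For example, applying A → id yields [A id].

[E [T [F [F [F [P [P [A var]] . [A id]]] + [P [A var]]] + [P [A id]]]] % [E [T [F [P [A id]]]] % [E [T [F [P [A var]]]]]]]

E
T % E
F % E
F + P % E
F + P + P % E
P + P + P % E
P . A + P + P % E
A . A + P + P % E
var . A + P + P % E
var . id + P + P % E
var . id + A + P % E
var . id + var + P % E
var . id + var + A % E
var . id + var + id % E
var . id + var + id % T % E
var . id + var + id % F % E
var . id + var + id % P % E
var . id + var + id % A % E
var . id + var + id % id % E
var . id + var + id % id % T
var . id + var + id % id % F
var . id + var + id % id % P
var . id + var + id % id % A
var . id + var + id % id % var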